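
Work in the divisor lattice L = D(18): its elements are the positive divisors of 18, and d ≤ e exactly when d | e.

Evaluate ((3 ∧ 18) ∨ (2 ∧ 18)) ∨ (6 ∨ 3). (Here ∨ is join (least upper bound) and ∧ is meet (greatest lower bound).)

6

3 ∧ 18 = 3
2 ∧ 18 = 2
3 ∨ 2 = 6
6 ∨ 3 = 6
6 ∨ 6 = 6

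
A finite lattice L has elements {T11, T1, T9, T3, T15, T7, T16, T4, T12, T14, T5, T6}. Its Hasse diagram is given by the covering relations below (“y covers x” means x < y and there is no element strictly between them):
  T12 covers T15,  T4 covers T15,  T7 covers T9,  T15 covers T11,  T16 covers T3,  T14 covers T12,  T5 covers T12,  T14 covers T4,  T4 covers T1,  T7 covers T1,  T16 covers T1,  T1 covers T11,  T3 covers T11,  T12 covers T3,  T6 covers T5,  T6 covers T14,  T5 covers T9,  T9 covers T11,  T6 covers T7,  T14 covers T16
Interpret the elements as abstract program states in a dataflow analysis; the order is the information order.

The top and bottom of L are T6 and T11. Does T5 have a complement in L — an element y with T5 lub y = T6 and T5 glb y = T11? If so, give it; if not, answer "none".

T1

Need y with T5 ∨ y = T6 and T5 ∧ y = T11.
Checking each element gives: T1.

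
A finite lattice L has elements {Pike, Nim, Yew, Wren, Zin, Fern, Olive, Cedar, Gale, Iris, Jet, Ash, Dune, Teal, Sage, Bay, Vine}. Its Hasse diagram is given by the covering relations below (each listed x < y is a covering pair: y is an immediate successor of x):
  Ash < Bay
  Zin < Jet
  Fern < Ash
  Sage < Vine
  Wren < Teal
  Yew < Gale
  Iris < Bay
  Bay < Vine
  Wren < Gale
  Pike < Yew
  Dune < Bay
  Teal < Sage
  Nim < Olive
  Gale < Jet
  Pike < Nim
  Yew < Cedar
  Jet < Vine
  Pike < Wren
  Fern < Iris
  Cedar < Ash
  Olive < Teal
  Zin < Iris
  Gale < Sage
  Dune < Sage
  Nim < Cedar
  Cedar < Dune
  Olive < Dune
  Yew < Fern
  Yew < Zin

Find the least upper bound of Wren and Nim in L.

Teal

Common upper bounds of {Wren, Nim}: Sage, Teal, Vine.
The least among these is Teal.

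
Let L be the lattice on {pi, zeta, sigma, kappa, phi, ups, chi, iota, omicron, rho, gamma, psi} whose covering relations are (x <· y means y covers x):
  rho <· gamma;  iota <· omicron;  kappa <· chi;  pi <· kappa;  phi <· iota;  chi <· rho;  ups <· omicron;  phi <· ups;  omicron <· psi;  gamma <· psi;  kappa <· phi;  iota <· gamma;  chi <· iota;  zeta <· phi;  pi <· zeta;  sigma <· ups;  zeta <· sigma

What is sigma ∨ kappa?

Common upper bounds of {sigma, kappa}: omicron, psi, ups.
The least among these is ups.

ups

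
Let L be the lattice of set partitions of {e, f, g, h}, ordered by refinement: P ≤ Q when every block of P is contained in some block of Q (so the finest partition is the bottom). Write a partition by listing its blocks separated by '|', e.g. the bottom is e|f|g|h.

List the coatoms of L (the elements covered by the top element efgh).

efg|h, efh|g, ef|gh, egh|f, eg|fh, eh|fg, e|fgh

The coatoms are exactly the elements covered by efgh: efg|h, efh|g, ef|gh, egh|f, eg|fh, eh|fg, e|fgh.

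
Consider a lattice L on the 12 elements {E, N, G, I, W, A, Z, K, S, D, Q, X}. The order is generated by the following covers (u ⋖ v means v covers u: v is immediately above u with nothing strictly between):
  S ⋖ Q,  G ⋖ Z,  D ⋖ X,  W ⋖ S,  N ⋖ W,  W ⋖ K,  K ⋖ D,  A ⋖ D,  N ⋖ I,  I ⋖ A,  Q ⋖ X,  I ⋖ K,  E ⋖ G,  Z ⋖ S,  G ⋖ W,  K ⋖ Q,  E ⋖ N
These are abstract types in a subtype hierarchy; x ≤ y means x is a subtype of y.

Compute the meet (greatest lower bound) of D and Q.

K

Common lower bounds of {D, Q}: E, G, I, K, N, W.
The greatest among these is K.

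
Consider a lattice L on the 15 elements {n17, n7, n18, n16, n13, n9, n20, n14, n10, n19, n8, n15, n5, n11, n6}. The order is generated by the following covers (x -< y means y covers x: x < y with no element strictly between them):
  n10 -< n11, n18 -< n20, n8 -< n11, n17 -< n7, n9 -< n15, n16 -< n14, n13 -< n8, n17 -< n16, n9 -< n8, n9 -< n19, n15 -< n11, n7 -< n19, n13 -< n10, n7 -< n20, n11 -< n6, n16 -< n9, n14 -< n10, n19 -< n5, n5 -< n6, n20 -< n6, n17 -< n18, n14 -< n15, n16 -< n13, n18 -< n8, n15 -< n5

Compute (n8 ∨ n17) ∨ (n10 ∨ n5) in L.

n6

n8 ∨ n17 = n8
n10 ∨ n5 = n6
n8 ∨ n6 = n6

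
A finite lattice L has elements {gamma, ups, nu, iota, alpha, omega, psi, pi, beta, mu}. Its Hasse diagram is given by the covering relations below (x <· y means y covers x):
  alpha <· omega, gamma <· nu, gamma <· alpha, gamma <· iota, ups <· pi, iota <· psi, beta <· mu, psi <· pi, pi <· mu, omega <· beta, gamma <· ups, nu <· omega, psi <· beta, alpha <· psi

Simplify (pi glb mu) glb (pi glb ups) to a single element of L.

pi ∧ mu = pi
pi ∧ ups = ups
pi ∧ ups = ups

ups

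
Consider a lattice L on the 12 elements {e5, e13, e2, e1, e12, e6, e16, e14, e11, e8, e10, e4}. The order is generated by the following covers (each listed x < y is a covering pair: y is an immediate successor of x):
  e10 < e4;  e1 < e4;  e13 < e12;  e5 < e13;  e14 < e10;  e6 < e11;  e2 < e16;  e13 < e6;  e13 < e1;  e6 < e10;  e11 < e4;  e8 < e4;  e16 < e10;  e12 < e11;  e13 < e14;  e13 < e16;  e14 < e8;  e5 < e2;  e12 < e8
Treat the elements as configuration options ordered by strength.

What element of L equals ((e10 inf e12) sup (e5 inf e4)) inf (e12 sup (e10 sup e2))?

e13

e10 ∧ e12 = e13
e5 ∧ e4 = e5
e13 ∨ e5 = e13
e10 ∨ e2 = e10
e12 ∨ e10 = e4
e13 ∧ e4 = e13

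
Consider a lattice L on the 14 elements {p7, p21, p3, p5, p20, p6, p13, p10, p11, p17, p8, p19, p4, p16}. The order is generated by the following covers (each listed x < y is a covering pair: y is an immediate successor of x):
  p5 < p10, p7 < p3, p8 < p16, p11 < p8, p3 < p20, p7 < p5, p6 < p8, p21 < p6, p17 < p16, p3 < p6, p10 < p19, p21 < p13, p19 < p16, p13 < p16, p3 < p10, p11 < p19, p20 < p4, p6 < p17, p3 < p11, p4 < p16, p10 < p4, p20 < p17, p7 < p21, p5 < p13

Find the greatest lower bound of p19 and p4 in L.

p10

Common lower bounds of {p19, p4}: p10, p3, p5, p7.
The greatest among these is p10.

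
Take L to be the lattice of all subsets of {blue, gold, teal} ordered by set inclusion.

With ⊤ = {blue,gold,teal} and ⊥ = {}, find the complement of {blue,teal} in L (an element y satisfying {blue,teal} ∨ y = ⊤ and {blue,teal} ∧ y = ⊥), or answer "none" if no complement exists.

{gold}

Need y with {blue,teal} ∨ y = {blue,gold,teal} and {blue,teal} ∧ y = {}.
Checking each element gives: {gold}.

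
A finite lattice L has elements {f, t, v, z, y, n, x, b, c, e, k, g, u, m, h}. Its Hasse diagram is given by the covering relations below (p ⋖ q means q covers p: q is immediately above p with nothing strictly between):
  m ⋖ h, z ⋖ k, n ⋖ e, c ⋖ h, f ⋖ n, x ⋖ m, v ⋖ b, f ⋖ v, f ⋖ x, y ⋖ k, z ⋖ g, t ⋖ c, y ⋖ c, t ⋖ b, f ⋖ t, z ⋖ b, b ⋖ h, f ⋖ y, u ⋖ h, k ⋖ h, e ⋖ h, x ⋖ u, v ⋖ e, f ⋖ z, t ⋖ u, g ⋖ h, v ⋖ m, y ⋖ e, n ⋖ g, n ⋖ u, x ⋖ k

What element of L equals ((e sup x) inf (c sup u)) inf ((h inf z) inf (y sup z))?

z

e ∨ x = h
c ∨ u = h
h ∧ h = h
h ∧ z = z
y ∨ z = k
z ∧ k = z
h ∧ z = z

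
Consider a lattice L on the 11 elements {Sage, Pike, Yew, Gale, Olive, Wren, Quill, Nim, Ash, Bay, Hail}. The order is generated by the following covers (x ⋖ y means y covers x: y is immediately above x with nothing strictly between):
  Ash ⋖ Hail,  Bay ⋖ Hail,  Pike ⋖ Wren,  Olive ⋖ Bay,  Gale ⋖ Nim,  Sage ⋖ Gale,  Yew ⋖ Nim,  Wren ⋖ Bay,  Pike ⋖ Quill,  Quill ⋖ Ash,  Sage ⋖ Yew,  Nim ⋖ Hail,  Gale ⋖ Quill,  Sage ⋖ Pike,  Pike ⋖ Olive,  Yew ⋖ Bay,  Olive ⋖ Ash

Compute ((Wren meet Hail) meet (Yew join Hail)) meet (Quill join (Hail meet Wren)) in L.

Wren

Wren ∧ Hail = Wren
Yew ∨ Hail = Hail
Wren ∧ Hail = Wren
Hail ∧ Wren = Wren
Quill ∨ Wren = Hail
Wren ∧ Hail = Wren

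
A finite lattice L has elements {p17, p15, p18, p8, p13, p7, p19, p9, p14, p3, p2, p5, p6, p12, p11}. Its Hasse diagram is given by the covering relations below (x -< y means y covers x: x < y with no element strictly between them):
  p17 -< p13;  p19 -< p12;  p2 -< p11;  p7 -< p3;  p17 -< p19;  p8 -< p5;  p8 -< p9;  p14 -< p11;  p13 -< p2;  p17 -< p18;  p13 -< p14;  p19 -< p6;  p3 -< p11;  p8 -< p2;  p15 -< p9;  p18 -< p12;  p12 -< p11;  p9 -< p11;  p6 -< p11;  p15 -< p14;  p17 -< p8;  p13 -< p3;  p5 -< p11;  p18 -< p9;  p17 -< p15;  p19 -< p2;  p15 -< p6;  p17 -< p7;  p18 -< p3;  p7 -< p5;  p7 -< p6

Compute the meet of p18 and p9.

p18

Common lower bounds of {p18, p9}: p17, p18.
The greatest among these is p18.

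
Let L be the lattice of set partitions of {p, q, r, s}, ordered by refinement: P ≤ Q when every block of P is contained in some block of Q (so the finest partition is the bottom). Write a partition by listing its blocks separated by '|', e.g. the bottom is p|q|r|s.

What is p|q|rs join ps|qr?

pqrs

The join of p|q|rs and ps|qr merges any blocks that overlap across the partitions, giving pqrs.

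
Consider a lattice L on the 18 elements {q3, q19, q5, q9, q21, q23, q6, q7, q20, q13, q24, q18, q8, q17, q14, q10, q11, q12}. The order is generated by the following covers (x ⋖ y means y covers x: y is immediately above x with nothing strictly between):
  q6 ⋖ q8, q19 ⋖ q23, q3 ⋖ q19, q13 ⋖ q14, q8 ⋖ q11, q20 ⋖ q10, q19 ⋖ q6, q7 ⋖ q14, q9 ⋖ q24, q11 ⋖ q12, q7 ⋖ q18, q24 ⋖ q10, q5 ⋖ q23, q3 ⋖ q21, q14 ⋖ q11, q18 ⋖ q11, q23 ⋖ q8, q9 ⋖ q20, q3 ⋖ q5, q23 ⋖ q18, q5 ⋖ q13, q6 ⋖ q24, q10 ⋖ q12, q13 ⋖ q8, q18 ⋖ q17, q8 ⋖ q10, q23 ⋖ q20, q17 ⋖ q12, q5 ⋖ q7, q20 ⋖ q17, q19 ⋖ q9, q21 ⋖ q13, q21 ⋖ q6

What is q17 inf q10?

Common lower bounds of {q17, q10}: q19, q20, q23, q3, q5, q9.
The greatest among these is q20.

q20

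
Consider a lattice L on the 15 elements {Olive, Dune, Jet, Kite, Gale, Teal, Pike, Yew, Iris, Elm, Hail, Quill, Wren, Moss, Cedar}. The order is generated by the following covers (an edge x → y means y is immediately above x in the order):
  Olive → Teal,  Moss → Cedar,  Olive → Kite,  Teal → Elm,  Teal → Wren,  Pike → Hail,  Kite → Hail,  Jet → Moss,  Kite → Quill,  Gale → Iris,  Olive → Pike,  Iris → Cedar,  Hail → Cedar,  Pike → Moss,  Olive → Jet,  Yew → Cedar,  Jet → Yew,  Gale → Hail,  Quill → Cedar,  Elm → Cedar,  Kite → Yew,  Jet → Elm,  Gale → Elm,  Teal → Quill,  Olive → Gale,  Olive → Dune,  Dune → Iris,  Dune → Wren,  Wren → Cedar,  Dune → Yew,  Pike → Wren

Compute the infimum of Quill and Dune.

Common lower bounds of {Quill, Dune}: Olive.
The greatest among these is Olive.

Olive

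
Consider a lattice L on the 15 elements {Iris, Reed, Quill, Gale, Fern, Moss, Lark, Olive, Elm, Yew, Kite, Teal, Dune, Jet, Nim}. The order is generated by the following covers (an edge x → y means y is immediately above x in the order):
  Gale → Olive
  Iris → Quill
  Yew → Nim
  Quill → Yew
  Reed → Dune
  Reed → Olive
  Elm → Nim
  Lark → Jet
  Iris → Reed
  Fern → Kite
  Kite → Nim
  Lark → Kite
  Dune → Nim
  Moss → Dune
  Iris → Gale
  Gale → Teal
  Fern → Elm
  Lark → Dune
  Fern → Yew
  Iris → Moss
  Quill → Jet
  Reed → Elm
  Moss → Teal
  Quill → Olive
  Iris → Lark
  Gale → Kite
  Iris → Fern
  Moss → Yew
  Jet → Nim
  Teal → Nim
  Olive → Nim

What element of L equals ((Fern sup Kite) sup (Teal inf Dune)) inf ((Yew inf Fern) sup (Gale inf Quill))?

Fern ∨ Kite = Kite
Teal ∧ Dune = Moss
Kite ∨ Moss = Nim
Yew ∧ Fern = Fern
Gale ∧ Quill = Iris
Fern ∨ Iris = Fern
Nim ∧ Fern = Fern

Fern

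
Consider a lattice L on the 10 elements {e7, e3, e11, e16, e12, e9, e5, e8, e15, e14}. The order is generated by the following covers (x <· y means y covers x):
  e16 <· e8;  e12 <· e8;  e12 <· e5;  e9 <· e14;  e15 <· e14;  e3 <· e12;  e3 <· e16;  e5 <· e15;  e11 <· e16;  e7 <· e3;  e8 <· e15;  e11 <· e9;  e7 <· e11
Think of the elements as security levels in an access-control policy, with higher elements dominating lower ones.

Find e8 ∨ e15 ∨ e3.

Common upper bounds of {e8, e15, e3}: e14, e15.
The least among these is e15.

e15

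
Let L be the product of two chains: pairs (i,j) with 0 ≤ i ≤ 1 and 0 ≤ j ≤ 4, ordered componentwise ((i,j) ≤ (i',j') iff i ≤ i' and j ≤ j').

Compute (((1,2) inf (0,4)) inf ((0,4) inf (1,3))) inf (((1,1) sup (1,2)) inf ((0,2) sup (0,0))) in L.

(0,2)

(1,2) ∧ (0,4) = (0,2)
(0,4) ∧ (1,3) = (0,3)
(0,2) ∧ (0,3) = (0,2)
(1,1) ∨ (1,2) = (1,2)
(0,2) ∨ (0,0) = (0,2)
(1,2) ∧ (0,2) = (0,2)
(0,2) ∧ (0,2) = (0,2)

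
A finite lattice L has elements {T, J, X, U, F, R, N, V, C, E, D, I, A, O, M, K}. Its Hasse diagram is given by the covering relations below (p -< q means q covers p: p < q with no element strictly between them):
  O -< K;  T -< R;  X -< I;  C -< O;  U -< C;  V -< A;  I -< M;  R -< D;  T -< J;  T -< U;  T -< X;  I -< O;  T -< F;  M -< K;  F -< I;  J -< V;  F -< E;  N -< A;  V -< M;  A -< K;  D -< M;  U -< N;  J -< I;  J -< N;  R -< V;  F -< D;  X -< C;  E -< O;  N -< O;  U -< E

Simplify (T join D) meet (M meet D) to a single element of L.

D

T ∨ D = D
M ∧ D = D
D ∧ D = D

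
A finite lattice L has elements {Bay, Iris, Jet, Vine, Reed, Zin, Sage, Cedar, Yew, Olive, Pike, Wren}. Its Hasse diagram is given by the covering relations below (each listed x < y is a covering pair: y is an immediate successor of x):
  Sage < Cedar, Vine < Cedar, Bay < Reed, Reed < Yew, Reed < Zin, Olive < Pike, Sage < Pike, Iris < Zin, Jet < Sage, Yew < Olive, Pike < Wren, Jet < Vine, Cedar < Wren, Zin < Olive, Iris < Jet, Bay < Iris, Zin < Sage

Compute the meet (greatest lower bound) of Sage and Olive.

Common lower bounds of {Sage, Olive}: Bay, Iris, Reed, Zin.
The greatest among these is Zin.

Zin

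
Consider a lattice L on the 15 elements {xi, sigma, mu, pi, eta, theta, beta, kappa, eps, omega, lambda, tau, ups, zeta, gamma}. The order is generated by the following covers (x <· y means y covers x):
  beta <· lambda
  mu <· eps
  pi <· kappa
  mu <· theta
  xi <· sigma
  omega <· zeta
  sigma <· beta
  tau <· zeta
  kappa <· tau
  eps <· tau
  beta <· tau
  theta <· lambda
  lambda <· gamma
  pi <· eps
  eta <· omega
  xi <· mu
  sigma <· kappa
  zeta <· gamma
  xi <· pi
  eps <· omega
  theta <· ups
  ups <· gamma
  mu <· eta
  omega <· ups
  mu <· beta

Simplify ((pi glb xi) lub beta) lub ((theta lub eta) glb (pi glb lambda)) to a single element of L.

beta

pi ∧ xi = xi
xi ∨ beta = beta
theta ∨ eta = ups
pi ∧ lambda = xi
ups ∧ xi = xi
beta ∨ xi = beta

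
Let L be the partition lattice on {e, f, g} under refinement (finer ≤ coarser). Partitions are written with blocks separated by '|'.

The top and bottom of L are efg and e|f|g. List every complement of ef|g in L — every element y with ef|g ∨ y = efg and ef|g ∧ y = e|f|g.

Need y with ef|g ∨ y = efg and ef|g ∧ y = e|f|g.
Checking each element gives: eg|f, e|fg.

eg|f, e|fg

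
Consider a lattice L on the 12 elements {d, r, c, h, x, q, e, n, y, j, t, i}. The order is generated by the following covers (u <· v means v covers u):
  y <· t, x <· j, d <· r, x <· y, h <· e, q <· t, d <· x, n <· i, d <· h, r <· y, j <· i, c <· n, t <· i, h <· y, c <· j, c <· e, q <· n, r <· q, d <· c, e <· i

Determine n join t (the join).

i

Common upper bounds of {n, t}: i.
The least among these is i.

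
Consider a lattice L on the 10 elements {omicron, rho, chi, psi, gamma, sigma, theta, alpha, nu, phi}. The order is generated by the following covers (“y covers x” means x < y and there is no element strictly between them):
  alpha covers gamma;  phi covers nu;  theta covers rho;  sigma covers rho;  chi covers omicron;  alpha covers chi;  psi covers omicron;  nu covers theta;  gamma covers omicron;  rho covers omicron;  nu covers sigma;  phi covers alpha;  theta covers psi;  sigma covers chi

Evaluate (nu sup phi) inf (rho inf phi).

rho

nu ∨ phi = phi
rho ∧ phi = rho
phi ∧ rho = rho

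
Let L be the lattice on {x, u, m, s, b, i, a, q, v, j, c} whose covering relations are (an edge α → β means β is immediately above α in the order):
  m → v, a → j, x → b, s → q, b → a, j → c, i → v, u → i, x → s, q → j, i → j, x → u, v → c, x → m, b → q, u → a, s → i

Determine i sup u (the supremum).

Common upper bounds of {i, u}: c, i, j, v.
The least among these is i.

i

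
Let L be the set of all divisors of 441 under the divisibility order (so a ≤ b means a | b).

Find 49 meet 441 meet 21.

In the divisibility order, the meet is the greatest common divisor: gcd(49, 441, 21) = 7.

7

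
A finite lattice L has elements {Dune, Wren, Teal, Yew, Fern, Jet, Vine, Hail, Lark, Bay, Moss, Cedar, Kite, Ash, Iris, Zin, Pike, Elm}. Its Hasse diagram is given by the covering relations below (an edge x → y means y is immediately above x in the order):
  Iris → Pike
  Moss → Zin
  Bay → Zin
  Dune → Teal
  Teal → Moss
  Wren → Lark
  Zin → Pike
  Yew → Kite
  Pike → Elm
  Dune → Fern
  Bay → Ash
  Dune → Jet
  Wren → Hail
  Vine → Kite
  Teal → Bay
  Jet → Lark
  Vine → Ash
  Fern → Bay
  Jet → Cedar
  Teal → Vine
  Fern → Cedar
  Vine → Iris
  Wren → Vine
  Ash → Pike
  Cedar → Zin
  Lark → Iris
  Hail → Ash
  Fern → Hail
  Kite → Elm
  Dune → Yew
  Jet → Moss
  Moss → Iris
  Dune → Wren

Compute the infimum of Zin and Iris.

Common lower bounds of {Zin, Iris}: Dune, Jet, Moss, Teal.
The greatest among these is Moss.

Moss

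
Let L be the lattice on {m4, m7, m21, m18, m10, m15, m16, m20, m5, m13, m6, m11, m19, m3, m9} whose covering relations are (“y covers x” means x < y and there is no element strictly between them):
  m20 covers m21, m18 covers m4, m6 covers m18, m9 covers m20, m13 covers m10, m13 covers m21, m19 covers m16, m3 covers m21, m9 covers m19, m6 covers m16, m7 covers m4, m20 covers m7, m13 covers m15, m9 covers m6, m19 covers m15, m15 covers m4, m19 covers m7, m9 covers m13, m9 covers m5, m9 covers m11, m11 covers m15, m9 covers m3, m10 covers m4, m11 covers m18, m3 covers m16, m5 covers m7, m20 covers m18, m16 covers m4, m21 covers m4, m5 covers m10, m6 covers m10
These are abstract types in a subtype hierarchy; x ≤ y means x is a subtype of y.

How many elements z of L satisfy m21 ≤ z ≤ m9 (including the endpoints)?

The interval [m21, m9] = {m13, m20, m21, m3, m9}, which has 5 elements.

5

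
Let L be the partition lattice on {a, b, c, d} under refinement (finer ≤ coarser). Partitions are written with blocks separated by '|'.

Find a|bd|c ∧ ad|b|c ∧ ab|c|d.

a|b|c|d

The meet (common refinement) of a|bd|c, ad|b|c, ab|c|d intersects blocks pairwise, giving a|b|c|d.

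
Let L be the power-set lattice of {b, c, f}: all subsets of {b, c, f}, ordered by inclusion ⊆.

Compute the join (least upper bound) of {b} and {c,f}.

{b,c,f}

Under ⊆, join is union: {b} ∪ {c,f} = {b,c,f}.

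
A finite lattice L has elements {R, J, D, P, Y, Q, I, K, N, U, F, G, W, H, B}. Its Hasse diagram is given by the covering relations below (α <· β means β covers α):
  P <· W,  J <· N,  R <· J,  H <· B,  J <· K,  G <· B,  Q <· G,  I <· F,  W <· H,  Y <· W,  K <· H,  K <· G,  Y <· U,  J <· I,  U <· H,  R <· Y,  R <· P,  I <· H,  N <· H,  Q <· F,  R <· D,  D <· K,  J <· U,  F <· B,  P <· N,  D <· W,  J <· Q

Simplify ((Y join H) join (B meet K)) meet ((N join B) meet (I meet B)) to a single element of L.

Y ∨ H = H
B ∧ K = K
H ∨ K = H
N ∨ B = B
I ∧ B = I
B ∧ I = I
H ∧ I = I

I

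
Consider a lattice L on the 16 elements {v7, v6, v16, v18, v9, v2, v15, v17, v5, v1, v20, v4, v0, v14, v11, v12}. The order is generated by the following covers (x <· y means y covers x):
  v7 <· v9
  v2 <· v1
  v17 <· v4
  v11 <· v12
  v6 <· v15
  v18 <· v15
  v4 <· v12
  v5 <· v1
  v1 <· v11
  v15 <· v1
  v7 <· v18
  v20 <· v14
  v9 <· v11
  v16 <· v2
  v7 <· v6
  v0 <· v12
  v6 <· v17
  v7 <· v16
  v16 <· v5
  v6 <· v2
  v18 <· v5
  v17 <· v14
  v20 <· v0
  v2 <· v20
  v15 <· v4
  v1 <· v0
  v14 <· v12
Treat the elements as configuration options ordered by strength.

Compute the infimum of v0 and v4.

v15

Common lower bounds of {v0, v4}: v15, v18, v6, v7.
The greatest among these is v15.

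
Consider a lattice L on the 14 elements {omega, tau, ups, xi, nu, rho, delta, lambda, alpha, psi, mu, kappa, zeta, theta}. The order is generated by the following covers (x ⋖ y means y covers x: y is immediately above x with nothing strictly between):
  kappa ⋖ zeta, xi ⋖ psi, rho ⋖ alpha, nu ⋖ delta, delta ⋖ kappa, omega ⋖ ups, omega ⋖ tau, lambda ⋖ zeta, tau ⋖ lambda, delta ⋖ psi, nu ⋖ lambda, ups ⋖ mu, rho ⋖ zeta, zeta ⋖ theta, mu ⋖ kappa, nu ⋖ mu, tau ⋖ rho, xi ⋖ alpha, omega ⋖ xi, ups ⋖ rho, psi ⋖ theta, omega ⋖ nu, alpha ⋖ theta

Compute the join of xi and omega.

Common upper bounds of {xi, omega}: alpha, psi, theta, xi.
The least among these is xi.

xi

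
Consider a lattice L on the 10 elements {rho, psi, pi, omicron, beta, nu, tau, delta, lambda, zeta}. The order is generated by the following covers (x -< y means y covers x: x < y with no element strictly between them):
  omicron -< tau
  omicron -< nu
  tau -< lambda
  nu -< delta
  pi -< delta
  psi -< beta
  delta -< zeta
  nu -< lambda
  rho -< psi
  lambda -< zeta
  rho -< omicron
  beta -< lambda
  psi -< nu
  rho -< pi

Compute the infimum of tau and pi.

rho

Common lower bounds of {tau, pi}: rho.
The greatest among these is rho.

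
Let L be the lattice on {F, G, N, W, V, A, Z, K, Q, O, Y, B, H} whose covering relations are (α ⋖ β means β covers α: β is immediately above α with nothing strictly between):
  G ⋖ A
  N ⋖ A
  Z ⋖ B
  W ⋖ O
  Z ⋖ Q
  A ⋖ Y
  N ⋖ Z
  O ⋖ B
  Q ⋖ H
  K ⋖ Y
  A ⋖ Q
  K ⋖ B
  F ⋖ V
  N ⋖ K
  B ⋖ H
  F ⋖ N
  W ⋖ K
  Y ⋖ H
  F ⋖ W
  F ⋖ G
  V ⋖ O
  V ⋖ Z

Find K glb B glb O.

W

Common lower bounds of {K, B, O}: F, W.
The greatest among these is W.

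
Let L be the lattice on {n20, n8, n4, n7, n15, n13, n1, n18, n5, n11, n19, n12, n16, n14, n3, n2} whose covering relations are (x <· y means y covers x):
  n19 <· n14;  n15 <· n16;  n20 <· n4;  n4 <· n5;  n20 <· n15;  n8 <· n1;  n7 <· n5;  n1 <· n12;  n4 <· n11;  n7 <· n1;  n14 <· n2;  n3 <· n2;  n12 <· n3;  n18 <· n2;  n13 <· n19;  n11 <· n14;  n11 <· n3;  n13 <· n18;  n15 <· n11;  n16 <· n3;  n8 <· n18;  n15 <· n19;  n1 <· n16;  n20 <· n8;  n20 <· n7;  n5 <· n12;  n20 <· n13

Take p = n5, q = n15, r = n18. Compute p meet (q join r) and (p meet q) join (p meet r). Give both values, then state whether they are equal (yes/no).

q join r = n2, so p meet (q join r) = n5 meet n2 = n5.
p meet q = n20 and p meet r = n20, so (p meet q) join (p meet r) = n20 join n20 = n20.
Equal: no.

n5; n20; no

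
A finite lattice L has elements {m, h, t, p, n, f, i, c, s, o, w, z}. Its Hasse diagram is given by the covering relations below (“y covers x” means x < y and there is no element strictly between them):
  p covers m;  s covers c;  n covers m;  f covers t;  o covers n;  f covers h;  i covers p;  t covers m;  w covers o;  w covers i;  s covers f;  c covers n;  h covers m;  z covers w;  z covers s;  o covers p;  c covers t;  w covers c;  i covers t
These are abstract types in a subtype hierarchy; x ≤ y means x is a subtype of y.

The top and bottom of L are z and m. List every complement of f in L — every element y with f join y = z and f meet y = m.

Need y with f ∨ y = z and f ∧ y = m.
Checking each element gives: o, p.

o, p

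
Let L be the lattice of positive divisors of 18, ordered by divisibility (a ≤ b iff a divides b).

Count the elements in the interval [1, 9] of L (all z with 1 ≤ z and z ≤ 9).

3

The interval [1, 9] = {1, 3, 9}, which has 3 elements.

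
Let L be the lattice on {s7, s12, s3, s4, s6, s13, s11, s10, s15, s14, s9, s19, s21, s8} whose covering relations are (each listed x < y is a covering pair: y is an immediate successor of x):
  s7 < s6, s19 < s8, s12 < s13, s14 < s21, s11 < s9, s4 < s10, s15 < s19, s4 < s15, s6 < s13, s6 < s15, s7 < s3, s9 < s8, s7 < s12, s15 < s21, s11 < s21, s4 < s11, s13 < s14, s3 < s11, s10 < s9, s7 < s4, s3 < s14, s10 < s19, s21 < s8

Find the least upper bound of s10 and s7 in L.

Common upper bounds of {s10, s7}: s10, s19, s8, s9.
The least among these is s10.

s10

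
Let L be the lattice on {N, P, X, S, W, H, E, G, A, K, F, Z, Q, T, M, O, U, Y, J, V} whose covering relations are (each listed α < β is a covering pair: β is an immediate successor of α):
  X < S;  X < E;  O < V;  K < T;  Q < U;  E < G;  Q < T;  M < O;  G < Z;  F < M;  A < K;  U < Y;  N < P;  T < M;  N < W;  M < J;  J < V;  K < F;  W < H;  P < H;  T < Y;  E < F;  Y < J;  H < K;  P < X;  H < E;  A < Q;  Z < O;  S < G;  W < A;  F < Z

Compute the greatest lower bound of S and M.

X

Common lower bounds of {S, M}: N, P, X.
The greatest among these is X.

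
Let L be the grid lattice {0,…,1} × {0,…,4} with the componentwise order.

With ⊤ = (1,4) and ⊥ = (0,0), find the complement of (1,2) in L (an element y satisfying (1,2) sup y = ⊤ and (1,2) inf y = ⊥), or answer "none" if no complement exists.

none

For every candidate y, either (1,2) ∨ y ≠ (1,4) or (1,2) ∧ y ≠ (0,0); no complement exists.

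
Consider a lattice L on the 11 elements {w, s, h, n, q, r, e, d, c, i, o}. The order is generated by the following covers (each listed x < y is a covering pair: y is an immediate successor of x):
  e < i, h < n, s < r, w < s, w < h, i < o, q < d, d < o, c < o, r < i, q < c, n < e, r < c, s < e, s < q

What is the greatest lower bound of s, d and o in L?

s

Common lower bounds of {s, d, o}: s, w.
The greatest among these is s.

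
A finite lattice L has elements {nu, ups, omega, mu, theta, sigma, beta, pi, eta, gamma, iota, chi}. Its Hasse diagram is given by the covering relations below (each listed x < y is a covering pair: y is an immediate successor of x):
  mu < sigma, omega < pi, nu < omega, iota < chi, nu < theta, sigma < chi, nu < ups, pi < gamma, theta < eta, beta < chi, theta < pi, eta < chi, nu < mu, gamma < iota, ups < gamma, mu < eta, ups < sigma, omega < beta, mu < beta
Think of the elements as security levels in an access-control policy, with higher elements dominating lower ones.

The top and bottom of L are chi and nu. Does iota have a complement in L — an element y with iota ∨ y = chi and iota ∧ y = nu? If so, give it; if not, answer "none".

mu

Need y with iota ∨ y = chi and iota ∧ y = nu.
Checking each element gives: mu.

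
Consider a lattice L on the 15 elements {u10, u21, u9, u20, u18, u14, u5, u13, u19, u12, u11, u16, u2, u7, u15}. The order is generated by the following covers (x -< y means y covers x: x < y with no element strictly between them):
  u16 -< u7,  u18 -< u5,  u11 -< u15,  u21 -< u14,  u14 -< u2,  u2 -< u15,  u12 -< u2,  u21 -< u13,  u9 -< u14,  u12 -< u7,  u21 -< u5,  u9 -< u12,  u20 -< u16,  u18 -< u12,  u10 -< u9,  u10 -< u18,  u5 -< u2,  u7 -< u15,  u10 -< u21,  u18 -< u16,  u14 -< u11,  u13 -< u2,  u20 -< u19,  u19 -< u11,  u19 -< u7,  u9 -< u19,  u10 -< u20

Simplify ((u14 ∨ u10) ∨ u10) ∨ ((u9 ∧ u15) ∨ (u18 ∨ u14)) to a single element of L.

u2

u14 ∨ u10 = u14
u14 ∨ u10 = u14
u9 ∧ u15 = u9
u18 ∨ u14 = u2
u9 ∨ u2 = u2
u14 ∨ u2 = u2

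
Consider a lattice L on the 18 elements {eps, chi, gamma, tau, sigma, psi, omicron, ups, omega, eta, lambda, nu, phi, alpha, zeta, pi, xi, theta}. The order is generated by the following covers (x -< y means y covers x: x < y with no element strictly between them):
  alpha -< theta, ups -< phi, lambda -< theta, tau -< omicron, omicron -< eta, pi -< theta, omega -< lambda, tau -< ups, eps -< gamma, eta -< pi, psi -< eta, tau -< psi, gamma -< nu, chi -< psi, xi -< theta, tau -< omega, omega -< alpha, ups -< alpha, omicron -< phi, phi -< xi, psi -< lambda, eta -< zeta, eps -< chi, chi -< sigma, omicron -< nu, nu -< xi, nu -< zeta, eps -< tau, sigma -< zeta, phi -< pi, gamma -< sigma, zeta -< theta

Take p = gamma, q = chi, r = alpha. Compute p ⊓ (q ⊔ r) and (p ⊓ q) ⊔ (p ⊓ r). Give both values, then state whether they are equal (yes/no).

q ⊔ r = theta, so p ⊓ (q ⊔ r) = gamma ⊓ theta = gamma.
p ⊓ q = eps and p ⊓ r = eps, so (p ⊓ q) ⊔ (p ⊓ r) = eps ⊔ eps = eps.
Equal: no.

gamma; eps; no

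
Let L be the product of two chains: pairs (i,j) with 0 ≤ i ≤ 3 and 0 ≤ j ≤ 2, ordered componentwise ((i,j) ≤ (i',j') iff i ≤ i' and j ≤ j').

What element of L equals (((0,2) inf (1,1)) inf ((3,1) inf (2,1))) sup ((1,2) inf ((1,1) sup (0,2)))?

(0,2) ∧ (1,1) = (0,1)
(3,1) ∧ (2,1) = (2,1)
(0,1) ∧ (2,1) = (0,1)
(1,1) ∨ (0,2) = (1,2)
(1,2) ∧ (1,2) = (1,2)
(0,1) ∨ (1,2) = (1,2)

(1,2)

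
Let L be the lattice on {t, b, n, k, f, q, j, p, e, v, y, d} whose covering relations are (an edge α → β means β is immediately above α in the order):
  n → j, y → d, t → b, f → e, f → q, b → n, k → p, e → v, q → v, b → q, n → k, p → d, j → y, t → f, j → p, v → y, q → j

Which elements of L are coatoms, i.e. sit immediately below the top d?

The coatoms are exactly the elements covered by d: p, y.

p, y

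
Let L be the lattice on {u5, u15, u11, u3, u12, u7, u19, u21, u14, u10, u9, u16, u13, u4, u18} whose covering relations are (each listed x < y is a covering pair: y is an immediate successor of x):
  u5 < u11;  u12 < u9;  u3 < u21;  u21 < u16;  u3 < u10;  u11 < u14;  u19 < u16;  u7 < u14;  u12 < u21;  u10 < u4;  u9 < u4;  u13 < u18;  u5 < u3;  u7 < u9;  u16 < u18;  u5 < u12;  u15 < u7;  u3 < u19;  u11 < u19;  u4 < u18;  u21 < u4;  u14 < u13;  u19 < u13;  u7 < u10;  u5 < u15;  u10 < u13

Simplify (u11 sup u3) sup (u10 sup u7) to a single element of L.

u13

u11 ∨ u3 = u19
u10 ∨ u7 = u10
u19 ∨ u10 = u13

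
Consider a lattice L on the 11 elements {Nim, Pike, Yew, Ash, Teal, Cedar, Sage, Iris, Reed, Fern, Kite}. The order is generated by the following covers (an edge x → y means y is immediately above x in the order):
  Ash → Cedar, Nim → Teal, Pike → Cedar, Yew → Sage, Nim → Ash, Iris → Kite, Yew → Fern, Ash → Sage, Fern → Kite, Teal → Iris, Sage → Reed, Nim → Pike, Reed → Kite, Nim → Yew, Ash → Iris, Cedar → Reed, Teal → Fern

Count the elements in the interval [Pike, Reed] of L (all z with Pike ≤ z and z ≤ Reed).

3

The interval [Pike, Reed] = {Cedar, Pike, Reed}, which has 3 elements.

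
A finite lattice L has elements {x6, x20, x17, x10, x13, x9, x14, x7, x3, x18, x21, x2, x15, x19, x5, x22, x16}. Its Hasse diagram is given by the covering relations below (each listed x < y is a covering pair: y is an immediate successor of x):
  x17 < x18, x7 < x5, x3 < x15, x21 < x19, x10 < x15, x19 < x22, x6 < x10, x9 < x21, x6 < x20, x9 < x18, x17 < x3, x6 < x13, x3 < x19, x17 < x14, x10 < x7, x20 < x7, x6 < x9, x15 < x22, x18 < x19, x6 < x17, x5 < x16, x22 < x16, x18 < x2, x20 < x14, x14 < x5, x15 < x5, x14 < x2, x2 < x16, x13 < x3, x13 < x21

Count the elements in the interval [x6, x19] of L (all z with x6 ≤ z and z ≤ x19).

8

The interval [x6, x19] = {x13, x17, x18, x19, x21, x3, x6, x9}, which has 8 elements.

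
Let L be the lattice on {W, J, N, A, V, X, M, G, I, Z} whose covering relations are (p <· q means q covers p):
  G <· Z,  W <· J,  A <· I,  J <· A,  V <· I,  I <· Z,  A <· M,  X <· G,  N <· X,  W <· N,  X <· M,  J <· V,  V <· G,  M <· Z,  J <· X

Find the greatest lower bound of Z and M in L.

M

Common lower bounds of {Z, M}: A, J, M, N, W, X.
The greatest among these is M.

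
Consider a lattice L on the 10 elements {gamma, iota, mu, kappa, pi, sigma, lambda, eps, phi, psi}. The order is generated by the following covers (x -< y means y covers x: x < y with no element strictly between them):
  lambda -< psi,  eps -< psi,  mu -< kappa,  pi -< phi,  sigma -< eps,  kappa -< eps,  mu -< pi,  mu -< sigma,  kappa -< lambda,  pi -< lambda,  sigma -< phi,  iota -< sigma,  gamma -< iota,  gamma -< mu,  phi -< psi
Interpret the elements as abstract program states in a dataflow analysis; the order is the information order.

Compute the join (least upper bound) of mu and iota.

Common upper bounds of {mu, iota}: eps, phi, psi, sigma.
The least among these is sigma.

sigma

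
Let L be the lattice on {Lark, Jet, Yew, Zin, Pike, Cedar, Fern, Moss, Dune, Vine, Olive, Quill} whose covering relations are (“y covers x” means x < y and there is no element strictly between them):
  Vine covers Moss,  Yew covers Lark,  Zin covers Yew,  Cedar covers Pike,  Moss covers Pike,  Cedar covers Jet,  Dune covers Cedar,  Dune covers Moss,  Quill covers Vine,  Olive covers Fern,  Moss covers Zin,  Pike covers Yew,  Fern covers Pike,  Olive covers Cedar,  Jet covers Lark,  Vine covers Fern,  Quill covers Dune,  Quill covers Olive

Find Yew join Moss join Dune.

Common upper bounds of {Yew, Moss, Dune}: Dune, Quill.
The least among these is Dune.

Dune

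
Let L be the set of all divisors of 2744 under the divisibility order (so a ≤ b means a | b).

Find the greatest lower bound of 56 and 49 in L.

In the divisibility order, the meet is the greatest common divisor: gcd(56, 49) = 7.

7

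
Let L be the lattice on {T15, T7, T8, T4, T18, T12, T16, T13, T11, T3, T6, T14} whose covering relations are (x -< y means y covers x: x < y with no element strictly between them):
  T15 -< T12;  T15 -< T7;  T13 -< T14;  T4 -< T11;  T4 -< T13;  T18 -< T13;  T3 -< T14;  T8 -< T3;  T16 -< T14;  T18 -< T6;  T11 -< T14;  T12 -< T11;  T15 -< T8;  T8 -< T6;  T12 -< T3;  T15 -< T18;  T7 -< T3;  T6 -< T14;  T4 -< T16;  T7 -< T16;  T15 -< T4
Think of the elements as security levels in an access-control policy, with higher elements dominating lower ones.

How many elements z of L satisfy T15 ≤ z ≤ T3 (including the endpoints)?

The interval [T15, T3] = {T12, T15, T3, T7, T8}, which has 5 elements.

5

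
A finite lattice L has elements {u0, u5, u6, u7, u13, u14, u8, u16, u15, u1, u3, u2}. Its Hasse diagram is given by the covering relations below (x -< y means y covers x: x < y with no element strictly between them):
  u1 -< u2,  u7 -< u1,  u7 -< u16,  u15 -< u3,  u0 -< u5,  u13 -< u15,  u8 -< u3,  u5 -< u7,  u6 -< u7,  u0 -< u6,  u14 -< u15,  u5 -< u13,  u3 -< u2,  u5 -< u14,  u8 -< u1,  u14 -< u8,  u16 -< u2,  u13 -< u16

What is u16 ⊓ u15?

u13

Common lower bounds of {u16, u15}: u0, u13, u5.
The greatest among these is u13.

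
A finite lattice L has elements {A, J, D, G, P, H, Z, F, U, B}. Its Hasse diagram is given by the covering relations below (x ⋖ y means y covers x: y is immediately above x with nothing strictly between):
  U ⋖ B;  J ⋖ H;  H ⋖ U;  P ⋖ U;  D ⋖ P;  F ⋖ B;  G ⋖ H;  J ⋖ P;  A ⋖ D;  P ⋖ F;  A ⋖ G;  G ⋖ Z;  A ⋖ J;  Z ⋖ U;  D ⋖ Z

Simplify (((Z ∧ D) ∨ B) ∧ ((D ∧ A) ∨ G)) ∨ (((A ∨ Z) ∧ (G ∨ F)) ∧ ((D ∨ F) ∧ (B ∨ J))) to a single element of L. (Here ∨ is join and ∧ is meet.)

Z ∧ D = D
D ∨ B = B
D ∧ A = A
A ∨ G = G
B ∧ G = G
A ∨ Z = Z
G ∨ F = B
Z ∧ B = Z
D ∨ F = F
B ∨ J = B
F ∧ B = F
Z ∧ F = D
G ∨ D = Z

Z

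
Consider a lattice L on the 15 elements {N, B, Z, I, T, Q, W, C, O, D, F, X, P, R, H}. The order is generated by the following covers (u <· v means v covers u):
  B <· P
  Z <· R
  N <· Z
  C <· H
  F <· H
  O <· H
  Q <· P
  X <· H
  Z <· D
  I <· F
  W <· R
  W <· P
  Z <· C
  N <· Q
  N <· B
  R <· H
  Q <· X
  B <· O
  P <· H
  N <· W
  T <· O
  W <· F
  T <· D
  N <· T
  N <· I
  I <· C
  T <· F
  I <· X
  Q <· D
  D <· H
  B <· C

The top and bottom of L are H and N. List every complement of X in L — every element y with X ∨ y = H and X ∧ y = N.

B, O, R, T, W, Z

Need y with X ∨ y = H and X ∧ y = N.
Checking each element gives: B, O, R, T, W, Z.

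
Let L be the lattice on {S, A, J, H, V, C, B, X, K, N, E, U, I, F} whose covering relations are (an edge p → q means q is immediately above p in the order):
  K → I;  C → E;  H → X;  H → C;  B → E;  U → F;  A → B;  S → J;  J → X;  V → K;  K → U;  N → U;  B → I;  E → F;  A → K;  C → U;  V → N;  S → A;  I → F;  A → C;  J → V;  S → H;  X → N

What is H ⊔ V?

N

Common upper bounds of {H, V}: F, N, U.
The least among these is N.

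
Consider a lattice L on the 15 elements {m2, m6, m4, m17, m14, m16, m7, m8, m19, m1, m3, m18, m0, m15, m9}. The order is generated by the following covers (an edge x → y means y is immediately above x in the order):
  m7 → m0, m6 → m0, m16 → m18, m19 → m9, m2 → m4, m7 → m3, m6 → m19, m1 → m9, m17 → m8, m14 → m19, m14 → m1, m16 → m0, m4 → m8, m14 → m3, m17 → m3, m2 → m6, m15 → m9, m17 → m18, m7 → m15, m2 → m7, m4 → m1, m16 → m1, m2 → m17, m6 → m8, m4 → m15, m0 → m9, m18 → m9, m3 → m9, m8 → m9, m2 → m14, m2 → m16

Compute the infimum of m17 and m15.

Common lower bounds of {m17, m15}: m2.
The greatest among these is m2.

m2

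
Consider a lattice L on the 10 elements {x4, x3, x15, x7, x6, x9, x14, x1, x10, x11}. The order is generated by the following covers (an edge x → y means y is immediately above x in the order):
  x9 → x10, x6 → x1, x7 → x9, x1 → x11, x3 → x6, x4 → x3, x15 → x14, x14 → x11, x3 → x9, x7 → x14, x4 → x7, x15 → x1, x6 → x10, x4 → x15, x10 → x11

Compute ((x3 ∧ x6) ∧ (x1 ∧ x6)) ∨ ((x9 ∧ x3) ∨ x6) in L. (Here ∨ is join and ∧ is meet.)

x6

x3 ∧ x6 = x3
x1 ∧ x6 = x6
x3 ∧ x6 = x3
x9 ∧ x3 = x3
x3 ∨ x6 = x6
x3 ∨ x6 = x6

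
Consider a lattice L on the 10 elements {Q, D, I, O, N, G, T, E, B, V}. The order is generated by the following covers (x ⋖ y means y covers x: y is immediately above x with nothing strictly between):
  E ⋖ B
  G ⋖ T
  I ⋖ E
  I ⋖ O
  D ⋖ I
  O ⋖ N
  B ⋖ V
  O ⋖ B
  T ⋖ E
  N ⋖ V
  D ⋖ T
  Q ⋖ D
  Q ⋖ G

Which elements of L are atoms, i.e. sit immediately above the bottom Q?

The atoms are exactly the elements that cover Q: D, G.

D, G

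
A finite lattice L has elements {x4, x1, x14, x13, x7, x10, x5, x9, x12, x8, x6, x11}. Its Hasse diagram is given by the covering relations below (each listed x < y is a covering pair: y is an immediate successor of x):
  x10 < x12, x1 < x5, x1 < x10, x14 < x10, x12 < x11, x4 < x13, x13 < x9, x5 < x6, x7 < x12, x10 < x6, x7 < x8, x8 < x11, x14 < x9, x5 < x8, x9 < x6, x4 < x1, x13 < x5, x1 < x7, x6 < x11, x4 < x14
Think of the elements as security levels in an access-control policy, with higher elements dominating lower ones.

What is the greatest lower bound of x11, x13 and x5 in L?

Common lower bounds of {x11, x13, x5}: x13, x4.
The greatest among these is x13.

x13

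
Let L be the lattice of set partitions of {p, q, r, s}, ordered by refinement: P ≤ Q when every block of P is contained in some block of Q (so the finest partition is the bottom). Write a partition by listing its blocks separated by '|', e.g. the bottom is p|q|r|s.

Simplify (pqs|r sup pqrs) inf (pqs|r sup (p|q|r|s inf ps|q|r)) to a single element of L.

pqs|r

pqs|r ∨ pqrs = pqrs
p|q|r|s ∧ ps|q|r = p|q|r|s
pqs|r ∨ p|q|r|s = pqs|r
pqrs ∧ pqs|r = pqs|r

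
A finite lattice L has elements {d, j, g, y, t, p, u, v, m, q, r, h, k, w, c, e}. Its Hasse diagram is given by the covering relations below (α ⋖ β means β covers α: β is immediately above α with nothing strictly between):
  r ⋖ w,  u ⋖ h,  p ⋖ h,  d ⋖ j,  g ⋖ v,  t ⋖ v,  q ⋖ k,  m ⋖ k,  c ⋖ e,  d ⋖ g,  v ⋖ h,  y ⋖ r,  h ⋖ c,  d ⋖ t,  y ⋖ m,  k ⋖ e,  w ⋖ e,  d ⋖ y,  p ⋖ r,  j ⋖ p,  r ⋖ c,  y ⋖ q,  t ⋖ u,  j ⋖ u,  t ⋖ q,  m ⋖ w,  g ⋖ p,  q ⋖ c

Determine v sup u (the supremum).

h

Common upper bounds of {v, u}: c, e, h.
The least among these is h.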